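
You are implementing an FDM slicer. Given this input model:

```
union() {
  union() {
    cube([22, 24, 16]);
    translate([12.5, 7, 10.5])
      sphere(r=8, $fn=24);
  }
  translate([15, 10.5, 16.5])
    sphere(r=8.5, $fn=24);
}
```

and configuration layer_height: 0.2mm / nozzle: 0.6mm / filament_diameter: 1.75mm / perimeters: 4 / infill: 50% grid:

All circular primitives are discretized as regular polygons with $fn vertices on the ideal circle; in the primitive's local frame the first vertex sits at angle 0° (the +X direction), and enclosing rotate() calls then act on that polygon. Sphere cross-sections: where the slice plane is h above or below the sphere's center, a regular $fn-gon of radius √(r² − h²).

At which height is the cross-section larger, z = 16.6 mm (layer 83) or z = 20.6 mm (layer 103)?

Layer 83 (z = 16.6): the cube is absent (z outside [0, 16]); the sphere at (12.5, 7): section is a regular 24-gon, circumradius = √(r²−h²) = √(8²−6.1²) = 5.176 (area = (24/2)·5.176²·sin(360°/24) = 83.21 mm²); Combining (union): only the r=8 sphere at (12.5, 7) is present, so the union is just that shape — area = 83.21 mm²; the sphere at (15, 10.5): section is a regular 24-gon, circumradius = √(r²−h²) = √(8.5²−0.1²) = 8.499 (area = (24/2)·8.499²·sin(360°/24) = 224.37 mm²); Combining (union): the regions partially overlap — summed areas 307.57 mm² minus the doubly-counted overlap 77.24 mm² gives 230.33 mm² — area = 230.33 mm². So its area = 230.33 mm². Layer 103 (z = 20.6): the cube does not reach this height (z outside [0, 16]); the sphere at (12.5, 7) does not reach this height (|z−center|=10.100 > r=8); Taking the union: nothing is present at this height; the r=8.5 sphere at (15, 10.5) contributes a regular 24-gon of circumradius √(8.5²−4.1²) = 7.446 (area = (24/2)·7.446²·sin(360°/24) = 172.19 mm²); Merging all regions: only the r=8.5 sphere at (15, 10.5) is present, so the union is just that shape — area = 172.19 mm². So its area = 172.19 mm². Layer 83 is larger (230.33 vs 172.19 mm²).

layer 83 (z = 16.6 mm)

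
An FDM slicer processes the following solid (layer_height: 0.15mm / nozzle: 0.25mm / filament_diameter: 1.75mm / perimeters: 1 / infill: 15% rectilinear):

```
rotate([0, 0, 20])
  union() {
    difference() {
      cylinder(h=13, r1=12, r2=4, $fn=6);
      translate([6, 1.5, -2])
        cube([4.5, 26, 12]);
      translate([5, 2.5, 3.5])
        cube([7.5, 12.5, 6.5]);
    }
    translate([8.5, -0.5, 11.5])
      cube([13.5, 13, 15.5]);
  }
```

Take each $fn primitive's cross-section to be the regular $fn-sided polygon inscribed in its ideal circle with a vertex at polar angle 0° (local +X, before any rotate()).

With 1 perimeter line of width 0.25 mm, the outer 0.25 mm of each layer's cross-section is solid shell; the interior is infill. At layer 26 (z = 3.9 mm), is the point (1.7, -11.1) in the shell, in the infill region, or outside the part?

At z = 3.9 mm: the cone contributes a regular 6-gon of circumradius 9.600 (interpolated between r1=12 and r2=4 at t=0.300); the 4.5×26 cube at (6, 1.5) contributes its full rectangle; the cube at (5, 2.5) is present — its section is the full 7.5×12.5 rectangle; After the difference (first − rest): starting from the cone, the 4.5×26 cube at (6, 1.5) partially overlaps it — only the 6.47 mm² overlap (of its 117.00 mm²) is removed, clipping the outline; the 7.5×12.5 cube at (5, 2.5) partially overlaps it — only the 4.60 mm² overlap (of its 93.75 mm²) is removed, clipping the outline — 1 connected region; the cube at (8.5, -0.5) is absent (z outside [11.5, 27]); Combining (union): only that combined region is present, so the union is just that shape — 1 connected region; (rotated 20° about Z; rotation is an isometry so areas/perimeters/island counts are preserved). Overall, the cross-section is a single solid region. Undo the 20° rotation: the query point maps to (-2.199, -11.012) in the un-rotated model frame. The nearest boundary edge runs (4.80, -8.31)→(-4.80, -8.31); distance from the point to it = 2.70 mm. The point is not inside any of the regions above, so it lies outside the cross-section (2.70 mm from the nearest boundary).

outside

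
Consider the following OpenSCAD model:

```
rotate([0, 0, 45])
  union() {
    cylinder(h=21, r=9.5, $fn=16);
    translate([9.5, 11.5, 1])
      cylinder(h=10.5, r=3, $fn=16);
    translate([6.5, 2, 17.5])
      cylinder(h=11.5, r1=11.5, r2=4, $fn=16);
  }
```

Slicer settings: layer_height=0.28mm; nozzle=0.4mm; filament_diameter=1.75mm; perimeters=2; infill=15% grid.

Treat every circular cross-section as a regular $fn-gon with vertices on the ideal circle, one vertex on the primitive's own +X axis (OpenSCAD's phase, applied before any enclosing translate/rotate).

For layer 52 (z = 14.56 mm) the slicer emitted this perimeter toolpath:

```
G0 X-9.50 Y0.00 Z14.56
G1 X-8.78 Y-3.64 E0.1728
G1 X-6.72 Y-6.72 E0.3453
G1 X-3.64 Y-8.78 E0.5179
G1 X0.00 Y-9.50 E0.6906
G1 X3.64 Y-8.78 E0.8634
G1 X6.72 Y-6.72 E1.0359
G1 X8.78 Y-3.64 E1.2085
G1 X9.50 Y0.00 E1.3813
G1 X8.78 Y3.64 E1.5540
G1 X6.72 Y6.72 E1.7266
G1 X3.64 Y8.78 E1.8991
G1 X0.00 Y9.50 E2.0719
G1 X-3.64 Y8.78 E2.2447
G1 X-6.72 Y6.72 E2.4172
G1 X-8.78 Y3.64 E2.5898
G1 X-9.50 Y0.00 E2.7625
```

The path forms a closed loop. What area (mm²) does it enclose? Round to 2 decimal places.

276.48 mm²

Apply the shoelace formula to the sequence of (X, Y) vertices; enclosed area = 276.48 mm².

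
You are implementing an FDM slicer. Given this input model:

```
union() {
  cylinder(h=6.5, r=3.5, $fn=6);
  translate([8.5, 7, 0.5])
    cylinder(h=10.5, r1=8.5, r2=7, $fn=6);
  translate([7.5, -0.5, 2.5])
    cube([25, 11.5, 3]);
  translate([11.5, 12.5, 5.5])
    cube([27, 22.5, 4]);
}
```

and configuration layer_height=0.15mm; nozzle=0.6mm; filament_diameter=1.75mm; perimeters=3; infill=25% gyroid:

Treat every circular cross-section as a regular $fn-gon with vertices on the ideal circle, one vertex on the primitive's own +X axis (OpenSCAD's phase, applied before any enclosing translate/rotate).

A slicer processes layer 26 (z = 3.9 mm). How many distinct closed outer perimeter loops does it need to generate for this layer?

2

At z = 3.9 mm: the r=3.5 cylinder gives a regular 6-gon of circumradius 3.5 (constant along its height); the cone at (8.5, 7): at t=0.324 of its height the radius interpolates to r₁+(r₂−r₁)t = 8.014, giving a regular 6-gon of that circumradius; the cube at (7.5, -0.5) is present — its section is the full 25×11.5 rectangle; the cube at (11.5, 12.5) is absent (z outside [5.5, 9.5]); Combining (union): the regions partially overlap (shared area 80.10 mm²), so overlapping operands fuse into one piece — 2 connected regions. The result has 2 disconnected regions.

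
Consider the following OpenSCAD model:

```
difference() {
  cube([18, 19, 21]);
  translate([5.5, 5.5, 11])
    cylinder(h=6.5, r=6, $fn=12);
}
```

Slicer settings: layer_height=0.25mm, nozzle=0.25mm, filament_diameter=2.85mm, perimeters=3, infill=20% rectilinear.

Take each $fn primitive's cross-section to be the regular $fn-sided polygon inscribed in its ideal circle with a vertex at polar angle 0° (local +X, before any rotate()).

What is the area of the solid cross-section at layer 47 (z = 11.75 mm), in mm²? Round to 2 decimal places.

At z = 11.75 mm: the 18×19 cube contributes its full rectangle (area 342.00 mm²); the cylinder at (5.5, 5.5): section is a regular 12-gon, circumradius r=6 (area = (12/2)·6.000²·sin(360°/12) = 108.00 mm²); Taking the first minus the rest: starting from the 18×19 cube (342.00 mm²), the r=6 cylinder at (5.5, 5.5) partially overlaps it — only the 106.13 mm² overlap (of its 108.00 mm²) is removed, clipping the outline — area = 235.87 mm². Overall, the cross-section has 2 separate islands. Net area = 235.87 mm².

235.87 mm²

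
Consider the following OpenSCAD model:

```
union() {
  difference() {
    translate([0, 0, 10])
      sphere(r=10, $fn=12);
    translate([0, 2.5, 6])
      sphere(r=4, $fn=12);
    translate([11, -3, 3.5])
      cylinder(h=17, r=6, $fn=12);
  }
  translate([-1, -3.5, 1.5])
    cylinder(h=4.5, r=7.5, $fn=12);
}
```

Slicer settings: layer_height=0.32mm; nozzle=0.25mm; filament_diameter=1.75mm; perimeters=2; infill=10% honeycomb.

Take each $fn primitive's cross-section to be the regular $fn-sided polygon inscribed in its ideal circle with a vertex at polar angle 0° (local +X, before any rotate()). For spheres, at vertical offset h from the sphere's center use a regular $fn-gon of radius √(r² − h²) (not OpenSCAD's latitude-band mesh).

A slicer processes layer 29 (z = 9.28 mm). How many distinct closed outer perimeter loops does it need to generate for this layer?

1

At z = 9.28 mm: the r=10 sphere contributes a regular 12-gon of circumradius √(10²−0.72²) = 9.974; the r=4 sphere at (0, 2.5) contributes a regular 12-gon of circumradius √(4²−3.28²) = 2.289; the r=6 cylinder at (11, -3) contributes a regular 12-gon of circumradius 6; After the difference (first − rest): starting from the r=10 sphere, the r=4 sphere at (0, 2.5) lies wholly inside it (removes its full 15.72 mm² and its 14.22 mm outline becomes a hole wall); the r=6 cylinder at (11, -3) partially overlaps it — only the 29.40 mm² overlap (of its 108.00 mm²) is removed, clipping the outline — 1 connected region with 1 hole; the cylinder at (-1, -3.5) does not reach this height (z outside [1.5, 6]); Combining (union): only the result so far is present, so the union is just that shape — 1 connected region with 1 hole. The result has 1 disconnected region.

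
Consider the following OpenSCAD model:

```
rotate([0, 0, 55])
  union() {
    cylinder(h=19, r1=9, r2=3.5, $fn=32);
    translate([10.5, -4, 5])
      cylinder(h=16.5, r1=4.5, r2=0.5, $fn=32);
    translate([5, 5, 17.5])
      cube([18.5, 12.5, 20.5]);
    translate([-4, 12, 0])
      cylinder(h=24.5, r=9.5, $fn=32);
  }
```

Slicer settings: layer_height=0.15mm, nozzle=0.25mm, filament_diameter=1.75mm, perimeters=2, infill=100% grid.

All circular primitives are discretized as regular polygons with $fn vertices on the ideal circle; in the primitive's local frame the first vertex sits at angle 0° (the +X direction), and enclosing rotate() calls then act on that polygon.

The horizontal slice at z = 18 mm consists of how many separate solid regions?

At z = 18 mm: the cone contributes a regular 32-gon of circumradius 3.789 (interpolated between r1=9 and r2=3.5 at t=0.947); the cone at (10.5, -4): at t=0.788 of its height the radius interpolates to r₁+(r₂−r₁)t = 1.348, giving a regular 32-gon of that circumradius; the cube at (5, 5) (footprint 18.5×12.5) is included at this height; the r=9.5 cylinder at (-4, 12) gives a regular 32-gon of circumradius 9.5 (constant along its height); Taking the union: the regions partially overlap (shared area 3.26 mm²), so overlapping operands fuse into one piece — 2 connected regions; (whole slice rotated 55° about Z — lengths, areas and connectivity unchanged). The result has 2 disconnected regions.

2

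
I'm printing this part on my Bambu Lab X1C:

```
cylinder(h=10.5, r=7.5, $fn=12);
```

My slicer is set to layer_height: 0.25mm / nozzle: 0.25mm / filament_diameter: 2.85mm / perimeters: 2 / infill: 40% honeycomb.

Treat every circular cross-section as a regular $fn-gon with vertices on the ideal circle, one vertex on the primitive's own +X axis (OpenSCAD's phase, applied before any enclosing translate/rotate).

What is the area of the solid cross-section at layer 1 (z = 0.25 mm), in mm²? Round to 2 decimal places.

168.75 mm²

At z = 0.25 mm: the r=7.5 cylinder gives a regular 12-gon of circumradius 7.5 (constant along its height) (area = (12/2)·7.500²·sin(360°/12) = 168.75 mm²). Overall, the cross-section is a single solid region. Net area = 168.75 mm².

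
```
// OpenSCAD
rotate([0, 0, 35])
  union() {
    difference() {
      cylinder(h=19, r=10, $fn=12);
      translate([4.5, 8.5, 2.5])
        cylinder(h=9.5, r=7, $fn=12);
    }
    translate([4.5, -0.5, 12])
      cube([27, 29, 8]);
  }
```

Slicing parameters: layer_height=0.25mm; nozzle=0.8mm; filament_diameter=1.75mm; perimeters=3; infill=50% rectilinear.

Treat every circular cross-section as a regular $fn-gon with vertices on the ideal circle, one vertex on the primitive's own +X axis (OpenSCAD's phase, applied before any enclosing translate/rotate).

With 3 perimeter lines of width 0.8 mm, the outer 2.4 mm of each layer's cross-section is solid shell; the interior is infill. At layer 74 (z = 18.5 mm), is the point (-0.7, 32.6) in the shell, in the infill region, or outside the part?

At z = 18.5 mm: the r=10 cylinder contributes a regular 12-gon of circumradius 10; the cylinder at (4.5, 8.5) is absent (z outside [2.5, 12]); After the difference (first − rest): none of the subtracted shapes is present at this height, so the r=10 cylinder is unchanged — 1 connected region; the 27×29 cube at (4.5, -0.5) contributes its full rectangle; Combining (union): the regions partially overlap (shared area 35.43 mm²), so overlapping operands fuse into one piece — 1 connected region; (whole slice rotated 35° about Z — lengths, areas and connectivity unchanged). Overall, the cross-section is a single solid region. Undo the 35° rotation: the query point maps to (18.125, 27.106) in the un-rotated model frame. The nearest boundary edge runs (4.50, 28.50)→(31.50, 28.50); distance from the point to it = 1.39 mm. The point is inside the cross-section, 1.39 mm from the nearest boundary — within the 2.4 mm shell band (3 × 0.8).

shell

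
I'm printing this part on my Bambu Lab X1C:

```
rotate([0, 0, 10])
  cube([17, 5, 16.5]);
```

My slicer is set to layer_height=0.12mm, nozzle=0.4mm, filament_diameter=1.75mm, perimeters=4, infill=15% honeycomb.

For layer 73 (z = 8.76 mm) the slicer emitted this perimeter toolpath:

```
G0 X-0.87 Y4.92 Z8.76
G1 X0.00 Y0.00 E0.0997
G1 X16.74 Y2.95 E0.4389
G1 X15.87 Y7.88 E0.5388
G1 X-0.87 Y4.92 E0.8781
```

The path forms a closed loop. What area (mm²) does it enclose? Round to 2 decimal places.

Apply the shoelace formula to the sequence of (X, Y) vertices; enclosed area = 85.02 mm².

85.02 mm²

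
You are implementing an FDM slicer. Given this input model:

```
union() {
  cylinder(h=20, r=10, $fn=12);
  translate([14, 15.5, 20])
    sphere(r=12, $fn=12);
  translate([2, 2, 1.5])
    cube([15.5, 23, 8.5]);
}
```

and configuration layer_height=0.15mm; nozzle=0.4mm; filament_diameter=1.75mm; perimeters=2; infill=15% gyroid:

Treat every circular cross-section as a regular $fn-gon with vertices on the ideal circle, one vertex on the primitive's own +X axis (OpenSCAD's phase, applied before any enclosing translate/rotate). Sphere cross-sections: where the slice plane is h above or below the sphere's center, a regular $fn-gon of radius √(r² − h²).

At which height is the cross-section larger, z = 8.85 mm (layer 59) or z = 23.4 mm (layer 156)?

layer 59 (z = 8.85 mm)

Layer 59 (z = 8.85): the r=10 cylinder contributes a regular 12-gon of circumradius 10 (area = (12/2)·10.000²·sin(360°/12) = 300.00 mm²); the r=12 sphere at (14, 15.5) slices to a regular 12-gon of circumradius 4.436 (√(r²−h²) with h=11.15 from center) (area = (12/2)·4.436²·sin(360°/12) = 59.03 mm²); the cube at (2, 2) (footprint 15.5×23) is included at this height (area 356.50 mm²); Merging all regions: the regions partially overlap — summed areas 715.53 mm² minus the doubly-counted overlap 96.15 mm² gives 619.38 mm² — area = 619.38 mm². So its area = 619.38 mm². Layer 156 (z = 23.4): the cylinder is not intersected at this z (z outside [0, 20]); the r=12 sphere at (14, 15.5) slices to a regular 12-gon of circumradius 11.508 (√(r²−h²) with h=3.4 from center) (area = (12/2)·11.508²·sin(360°/12) = 397.32 mm²); the cube at (2, 2) does not reach this height (z outside [1.5, 10]); Merging all regions: only the r=12 sphere at (14, 15.5) is present, so the union is just that shape — area = 397.32 mm². So its area = 397.32 mm². Layer 59 is larger (619.38 vs 397.32 mm²).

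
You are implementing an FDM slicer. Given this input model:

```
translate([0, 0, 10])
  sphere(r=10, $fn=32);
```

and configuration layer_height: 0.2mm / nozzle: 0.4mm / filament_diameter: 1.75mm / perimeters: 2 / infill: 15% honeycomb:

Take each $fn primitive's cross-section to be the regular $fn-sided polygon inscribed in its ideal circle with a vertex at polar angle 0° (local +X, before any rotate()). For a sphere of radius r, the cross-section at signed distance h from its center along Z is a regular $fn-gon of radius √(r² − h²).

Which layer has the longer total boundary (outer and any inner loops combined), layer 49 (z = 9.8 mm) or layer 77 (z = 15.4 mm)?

layer 49 (z = 9.8 mm)

Layer 49 (z = 9.8): the sphere: section is a regular 32-gon, circumradius = √(r²−h²) = √(10²−0.2²) = 9.998 (perimeter = 2·32·9.998·sin(180°/32) = 62.72 mm). So its perimeter = 62.72 mm. Layer 77 (z = 15.4): the sphere: section is a regular 32-gon, circumradius = √(r²−h²) = √(10²−5.4²) = 8.417 (perimeter = 2·32·8.417·sin(180°/32) = 52.80 mm). So its perimeter = 52.80 mm. Layer 49 is larger (62.72 vs 52.80 mm).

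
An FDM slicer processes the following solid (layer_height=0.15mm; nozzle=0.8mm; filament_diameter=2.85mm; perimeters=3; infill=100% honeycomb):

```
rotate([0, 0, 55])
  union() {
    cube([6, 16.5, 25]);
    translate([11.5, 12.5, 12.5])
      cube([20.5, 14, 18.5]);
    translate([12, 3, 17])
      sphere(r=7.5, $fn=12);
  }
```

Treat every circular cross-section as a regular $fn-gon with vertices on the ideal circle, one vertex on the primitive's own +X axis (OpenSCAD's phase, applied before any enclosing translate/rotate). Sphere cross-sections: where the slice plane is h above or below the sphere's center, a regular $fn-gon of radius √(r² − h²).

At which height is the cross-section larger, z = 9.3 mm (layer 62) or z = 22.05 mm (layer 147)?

layer 147 (z = 22.05 mm)

Layer 62 (z = 9.3): the cube is present — its section is the full 6×16.5 rectangle (area 99.00 mm²); the cube at (11.5, 12.5) is not intersected at this z (z outside [12.5, 31]); the sphere at (12, 3) is not intersected at this z (|z−center|=7.700 > r=7.5); Combining (union): only the 6×16.5 cube is present, so the union is just that shape — area = 99.00 mm²; (whole slice rotated 55° about Z — lengths, areas and connectivity unchanged). So its area = 99.00 mm². Layer 147 (z = 22.05): the cube (footprint 6×16.5) is included at this height (area 99.00 mm²); the cube at (11.5, 12.5) is present — its section is the full 20.5×14 rectangle (area 287.00 mm²); the r=7.5 sphere at (12, 3) contributes a regular 12-gon of circumradius √(7.5²−5.05²) = 5.545 (area = (12/2)·5.545²·sin(360°/12) = 92.24 mm²); Merging all regions: the 3 present regions are separate (no shared area or edge), so areas and boundary lengths simply add and each stays a separate island — area = 478.24 mm²; (rotated 55° about Z; rotation is an isometry so areas/perimeters/island counts are preserved). So its area = 478.24 mm². Layer 147 is larger (478.24 vs 99.00 mm²).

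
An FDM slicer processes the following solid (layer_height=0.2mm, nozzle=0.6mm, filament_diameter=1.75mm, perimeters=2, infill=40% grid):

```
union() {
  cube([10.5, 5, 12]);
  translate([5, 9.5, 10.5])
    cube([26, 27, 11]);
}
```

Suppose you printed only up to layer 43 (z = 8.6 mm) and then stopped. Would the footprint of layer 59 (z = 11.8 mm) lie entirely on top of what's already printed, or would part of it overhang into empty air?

Compare the two slices. At z = 8.6: the cube is present — its section is the full 10.5×5 rectangle (area 52.50 mm²); the cube at (5, 9.5) is absent (z outside [10.5, 21.5]); Taking the union: only the 10.5×5 cube is present, so the union is just that shape — area = 52.50 mm². At z = 11.8: the cube is present — its section is the full 10.5×5 rectangle (area 52.50 mm²); the cube at (5, 9.5) is present — its section is the full 26×27 rectangle (area 702.00 mm²); Taking the union: the 2 present regions are separate (no shared area or edge), so areas and boundary lengths simply add and each stays a separate island — area = 754.50 mm². Checking containment: at z = 11.8 the cross-section extends beyond the z = 8.6 cross-section by about 702.00 mm².

part overhangs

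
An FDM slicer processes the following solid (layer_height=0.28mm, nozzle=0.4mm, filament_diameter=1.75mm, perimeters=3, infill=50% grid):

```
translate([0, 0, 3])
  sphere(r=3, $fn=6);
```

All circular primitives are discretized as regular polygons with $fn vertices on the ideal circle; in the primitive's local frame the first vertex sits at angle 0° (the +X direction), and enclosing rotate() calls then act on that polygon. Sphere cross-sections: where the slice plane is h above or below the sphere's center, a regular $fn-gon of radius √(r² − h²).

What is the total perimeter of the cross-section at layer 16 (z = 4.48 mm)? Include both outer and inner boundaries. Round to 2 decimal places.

15.66 mm

At z = 4.48 mm: the r=3 sphere slices to a regular 6-gon of circumradius 2.610 (√(r²−h²) with h=1.48 from center) (perimeter = 2·6·2.610·sin(180°/6) = 15.66 mm). Overall, the cross-section is a single solid region. Total boundary length (outer) = 15.66 mm.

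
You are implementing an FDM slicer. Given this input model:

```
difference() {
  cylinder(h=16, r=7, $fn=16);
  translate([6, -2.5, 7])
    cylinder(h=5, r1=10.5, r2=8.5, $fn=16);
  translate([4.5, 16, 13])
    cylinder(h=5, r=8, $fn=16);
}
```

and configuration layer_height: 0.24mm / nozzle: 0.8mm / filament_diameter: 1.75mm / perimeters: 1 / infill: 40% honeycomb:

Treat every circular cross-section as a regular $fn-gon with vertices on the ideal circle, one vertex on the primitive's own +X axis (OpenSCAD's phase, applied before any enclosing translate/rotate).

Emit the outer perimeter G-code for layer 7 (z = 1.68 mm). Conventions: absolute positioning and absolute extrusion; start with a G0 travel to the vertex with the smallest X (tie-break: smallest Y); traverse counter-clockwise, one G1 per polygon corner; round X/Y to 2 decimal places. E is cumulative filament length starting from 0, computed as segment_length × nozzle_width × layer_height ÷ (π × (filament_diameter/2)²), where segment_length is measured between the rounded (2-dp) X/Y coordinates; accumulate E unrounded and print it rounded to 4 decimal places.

At z = 1.68 mm: the r=7 cylinder contributes a regular 16-gon of circumradius 7; the cone at (6, -2.5) does not reach this height (z outside [7, 12]); the cylinder at (4.5, 16) is absent (z outside [13, 18]); Taking the first minus the rest: none of the subtracted shapes is present at this height, so the r=7 cylinder is unchanged — 1 connected region. The outline is a single polygon with 16 vertices. Extrusion per mm of travel: 0.8 × 0.24 / (π × 0.875²) = 0.079824. Accumulating E over each segment gives final E = 3.4892.

G0 X-7.00 Y0.00 Z1.68
G1 X-6.47 Y-2.68 E0.2181
G1 X-4.95 Y-4.95 E0.4361
G1 X-2.68 Y-6.47 E0.6542
G1 X0.00 Y-7.00 E0.8723
G1 X2.68 Y-6.47 E1.0904
G1 X4.95 Y-4.95 E1.3084
G1 X6.47 Y-2.68 E1.5265
G1 X7.00 Y0.00 E1.7446
G1 X6.47 Y2.68 E1.9627
G1 X4.95 Y4.95 E2.1807
G1 X2.68 Y6.47 E2.3988
G1 X0.00 Y7.00 E2.6169
G1 X-2.68 Y6.47 E2.8349
G1 X-4.95 Y4.95 E3.0530
G1 X-6.47 Y2.68 E3.2711
G1 X-7.00 Y0.00 E3.4892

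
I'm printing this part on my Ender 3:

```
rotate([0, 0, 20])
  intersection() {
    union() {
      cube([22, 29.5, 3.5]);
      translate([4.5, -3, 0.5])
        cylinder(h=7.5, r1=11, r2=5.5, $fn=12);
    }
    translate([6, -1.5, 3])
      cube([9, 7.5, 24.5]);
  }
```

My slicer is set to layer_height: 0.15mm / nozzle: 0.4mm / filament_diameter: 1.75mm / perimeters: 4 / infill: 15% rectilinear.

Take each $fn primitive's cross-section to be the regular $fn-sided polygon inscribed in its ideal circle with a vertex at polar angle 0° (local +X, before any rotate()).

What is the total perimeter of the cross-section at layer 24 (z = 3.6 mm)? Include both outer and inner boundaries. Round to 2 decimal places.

24.10 mm

At z = 3.6 mm: the cube is absent (z outside [0, 3.5]); the cone at (4.5, -3): at t=0.413 of its height the radius interpolates to r₁+(r₂−r₁)t = 8.727, giving a regular 12-gon of that circumradius (perimeter = 2·12·8.727·sin(180°/12) = 54.21 mm); Merging all regions: only the cone at (4.5, -3) is present, so the union is just that shape — boundary = 54.21 mm; the cube at (6, -1.5) (footprint 9×7.5) is included at this height (perimeter 33.00 mm); Taking the intersection: the 9×7.5 cube at (6, -1.5) partially overlaps the result so far; clipping to the common part keeps 33.79 mm² — boundary = 24.10 mm; (whole slice rotated 20° about Z — lengths, areas and connectivity unchanged). Overall, the cross-section is a single solid region. Total boundary length (outer) = 24.10 mm.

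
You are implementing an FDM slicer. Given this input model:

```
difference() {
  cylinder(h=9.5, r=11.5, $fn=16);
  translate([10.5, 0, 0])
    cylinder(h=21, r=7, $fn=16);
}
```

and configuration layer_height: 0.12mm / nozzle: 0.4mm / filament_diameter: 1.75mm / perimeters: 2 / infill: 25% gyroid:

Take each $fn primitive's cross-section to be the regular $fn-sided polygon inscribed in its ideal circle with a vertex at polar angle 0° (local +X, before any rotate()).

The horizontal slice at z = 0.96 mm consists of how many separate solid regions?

At z = 0.96 mm: the r=11.5 cylinder gives a regular 16-gon of circumradius 11.5 (constant along its height); the r=7 cylinder at (10.5, 0) contributes a regular 16-gon of circumradius 7; After the difference (first − rest): starting from the r=11.5 cylinder, the r=7 cylinder at (10.5, 0) partially overlaps it — only the 76.55 mm² overlap (of its 150.01 mm²) is removed, clipping the outline — 1 connected region. The result has 1 disconnected region.

1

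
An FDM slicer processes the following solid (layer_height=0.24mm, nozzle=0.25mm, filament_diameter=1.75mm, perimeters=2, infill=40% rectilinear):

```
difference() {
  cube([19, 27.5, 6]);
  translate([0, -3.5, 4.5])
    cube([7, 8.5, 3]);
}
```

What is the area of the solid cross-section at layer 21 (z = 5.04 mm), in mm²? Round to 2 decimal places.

At z = 5.04 mm: the cube is present — its section is the full 19×27.5 rectangle (area 522.50 mm²); the cube at (0, -3.5) is present — its section is the full 7×8.5 rectangle (area 59.50 mm²); After the difference (first − rest): starting from the 19×27.5 cube (522.50 mm²), the 7×8.5 cube at (0, -3.5) partially overlaps it — only the 35.00 mm² overlap (of its 59.50 mm²) is removed, clipping the outline — area = 487.50 mm². Overall, the cross-section is a single solid region. Net area = 487.50 mm².

487.50 mm²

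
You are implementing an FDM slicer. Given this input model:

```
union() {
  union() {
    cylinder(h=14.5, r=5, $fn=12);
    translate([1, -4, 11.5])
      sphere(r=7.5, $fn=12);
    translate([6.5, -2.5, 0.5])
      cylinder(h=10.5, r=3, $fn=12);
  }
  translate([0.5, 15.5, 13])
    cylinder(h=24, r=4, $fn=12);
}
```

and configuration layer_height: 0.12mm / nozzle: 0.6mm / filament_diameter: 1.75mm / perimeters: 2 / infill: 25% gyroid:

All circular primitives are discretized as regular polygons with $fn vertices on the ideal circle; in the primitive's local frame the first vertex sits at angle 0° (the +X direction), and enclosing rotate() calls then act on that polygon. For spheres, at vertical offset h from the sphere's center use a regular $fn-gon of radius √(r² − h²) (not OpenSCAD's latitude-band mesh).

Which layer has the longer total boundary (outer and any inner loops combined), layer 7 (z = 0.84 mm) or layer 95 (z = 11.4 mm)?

Layer 7 (z = 0.84): the cylinder: section is a regular 12-gon, circumradius r=5 (perimeter = 2·12·5.000·sin(180°/12) = 31.06 mm); the sphere at (1, -4) does not reach this height (|z−center|=10.660 > r=7.5); the cylinder at (6.5, -2.5): section is a regular 12-gon, circumradius r=3 (perimeter = 2·12·3.000·sin(180°/12) = 18.63 mm); Combining (union): the regions partially overlap (shared area 1.98 mm²), so the edge portions inside another operand are dropped and the merged outline is re-measured after clipping — boundary = 42.34 mm; the cylinder at (0.5, 15.5) does not reach this height (z outside [13, 37]); Merging all regions: only that combined region is present, so the union is just that shape — boundary = 42.34 mm. So its perimeter = 42.34 mm. Layer 95 (z = 11.4): the r=5 cylinder gives a regular 12-gon of circumradius 5 (constant along its height) (perimeter = 2·12·5.000·sin(180°/12) = 31.06 mm); the sphere at (1, -4): section is a regular 12-gon, circumradius = √(r²−h²) = √(7.5²−0.1²) = 7.499 (perimeter = 2·12·7.499·sin(180°/12) = 46.58 mm); the cylinder at (6.5, -2.5) is absent (z outside [0.5, 11]); Combining (union): the regions partially overlap (shared area 62.81 mm²), so the edge portions inside another operand are dropped and the merged outline is re-measured after clipping — boundary = 48.74 mm; the cylinder at (0.5, 15.5) does not reach this height (z outside [13, 37]); Merging all regions: only the result so far is present, so the union is just that shape — boundary = 48.74 mm. So its perimeter = 48.74 mm. Layer 95 is larger (48.74 vs 42.34 mm).

layer 95 (z = 11.4 mm)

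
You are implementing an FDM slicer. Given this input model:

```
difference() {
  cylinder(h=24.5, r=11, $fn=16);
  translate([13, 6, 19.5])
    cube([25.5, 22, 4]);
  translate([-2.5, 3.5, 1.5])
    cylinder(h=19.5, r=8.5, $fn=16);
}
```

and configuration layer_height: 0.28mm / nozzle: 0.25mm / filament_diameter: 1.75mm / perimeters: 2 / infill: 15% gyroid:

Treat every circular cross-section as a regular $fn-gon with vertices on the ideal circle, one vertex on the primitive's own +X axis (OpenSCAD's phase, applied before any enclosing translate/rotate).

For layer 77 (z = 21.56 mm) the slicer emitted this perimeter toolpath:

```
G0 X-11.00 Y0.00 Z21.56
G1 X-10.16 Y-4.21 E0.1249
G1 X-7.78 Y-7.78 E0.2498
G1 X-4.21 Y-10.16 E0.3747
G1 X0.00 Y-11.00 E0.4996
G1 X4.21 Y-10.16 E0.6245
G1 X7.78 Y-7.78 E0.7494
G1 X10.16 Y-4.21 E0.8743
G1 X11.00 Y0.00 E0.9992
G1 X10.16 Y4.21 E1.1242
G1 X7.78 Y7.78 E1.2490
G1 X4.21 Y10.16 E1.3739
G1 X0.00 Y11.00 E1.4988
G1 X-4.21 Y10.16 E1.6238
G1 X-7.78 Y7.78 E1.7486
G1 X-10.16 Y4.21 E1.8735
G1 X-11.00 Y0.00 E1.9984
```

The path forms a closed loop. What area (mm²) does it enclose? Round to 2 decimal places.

Apply the shoelace formula to the sequence of (X, Y) vertices; enclosed area = 370.40 mm².

370.40 mm²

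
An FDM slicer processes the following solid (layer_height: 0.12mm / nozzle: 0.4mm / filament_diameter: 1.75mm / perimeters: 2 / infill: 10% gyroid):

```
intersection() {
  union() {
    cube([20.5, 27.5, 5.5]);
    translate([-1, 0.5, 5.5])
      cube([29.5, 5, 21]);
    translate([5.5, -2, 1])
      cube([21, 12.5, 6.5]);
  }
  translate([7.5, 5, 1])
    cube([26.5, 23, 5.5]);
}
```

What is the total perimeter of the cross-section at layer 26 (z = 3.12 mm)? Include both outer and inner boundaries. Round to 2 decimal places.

At z = 3.12 mm: the 20.5×27.5 cube contributes its full rectangle (perimeter 96.00 mm); the cube at (-1, 0.5) is absent (z outside [5.5, 26.5]); the 21×12.5 cube at (5.5, -2) contributes its full rectangle (perimeter 67.00 mm); Taking the union: the regions partially overlap (shared area 157.50 mm²), so the edge portions inside another operand are dropped and the merged outline is re-measured after clipping — boundary = 112.00 mm; the 26.5×23 cube at (7.5, 5) contributes its full rectangle (perimeter 99.00 mm); After intersecting: the 26.5×23 cube at (7.5, 5) partially overlaps the result so far; clipping to the common part keeps 325.50 mm² — boundary = 83.00 mm. Overall, the cross-section is a single solid region. Total boundary length (outer) = 83.00 mm.

83.00 mm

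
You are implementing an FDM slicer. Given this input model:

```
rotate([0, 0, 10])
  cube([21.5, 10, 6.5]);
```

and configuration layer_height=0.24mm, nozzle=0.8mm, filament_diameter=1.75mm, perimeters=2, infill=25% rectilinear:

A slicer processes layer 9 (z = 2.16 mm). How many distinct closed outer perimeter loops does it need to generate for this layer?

1

At z = 2.16 mm: the cube (footprint 21.5×10) is included at this height; (rotated 10° about Z; rotation is an isometry so areas/perimeters/island counts are preserved). The result has 1 disconnected region.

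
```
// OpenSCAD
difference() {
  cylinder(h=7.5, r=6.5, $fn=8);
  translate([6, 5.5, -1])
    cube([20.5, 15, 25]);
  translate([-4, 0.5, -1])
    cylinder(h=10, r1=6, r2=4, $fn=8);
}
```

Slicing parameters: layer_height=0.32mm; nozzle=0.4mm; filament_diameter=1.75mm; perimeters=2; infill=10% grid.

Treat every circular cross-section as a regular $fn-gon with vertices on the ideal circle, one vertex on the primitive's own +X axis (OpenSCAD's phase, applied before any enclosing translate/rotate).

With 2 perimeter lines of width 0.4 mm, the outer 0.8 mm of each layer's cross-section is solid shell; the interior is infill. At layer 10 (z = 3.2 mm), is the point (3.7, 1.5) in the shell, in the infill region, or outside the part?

At z = 3.2 mm: the cylinder: section is a regular 8-gon, circumradius r=6.5; the cube at (6, 5.5) (footprint 20.5×15) is included at this height; the cone at (-4, 0.5) contributes a regular 8-gon of circumradius 5.160 (interpolated between r1=6 and r2=4 at t=0.420); Subtracting the remaining from the first: starting from the r=6.5 cylinder, the 20.5×15 cube at (6, 5.5) misses the remaining region (no effect); the cone at (-4, 0.5) partially overlaps it — only the 51.51 mm² overlap (of its 75.31 mm²) is removed, clipping the outline — 1 connected region. Overall, the cross-section is a single solid region. The nearest boundary edge runs (4.60, 4.60)→(6.50, 0.00); distance from the point to it = 2.01 mm. The point is inside the cross-section and 2.01 mm from the nearest boundary — more than the 0.8 mm shell width (2 × 0.4), so it's in the infill interior.

infill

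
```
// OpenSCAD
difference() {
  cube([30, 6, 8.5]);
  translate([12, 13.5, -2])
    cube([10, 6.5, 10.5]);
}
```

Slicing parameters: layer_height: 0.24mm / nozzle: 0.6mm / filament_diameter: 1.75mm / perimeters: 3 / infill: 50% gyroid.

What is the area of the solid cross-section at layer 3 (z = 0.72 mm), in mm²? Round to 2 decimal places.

180.00 mm²

At z = 0.72 mm: the cube is present — its section is the full 30×6 rectangle (area 180.00 mm²); the 10×6.5 cube at (12, 13.5) contributes its full rectangle (area 65.00 mm²); Subtracting the remaining from the first: starting from the 30×6 cube (180.00 mm²), the 10×6.5 cube at (12, 13.5) misses the remaining region (no effect) — area = 180.00 mm². Overall, the cross-section is a single solid region. Net area = 180.00 mm².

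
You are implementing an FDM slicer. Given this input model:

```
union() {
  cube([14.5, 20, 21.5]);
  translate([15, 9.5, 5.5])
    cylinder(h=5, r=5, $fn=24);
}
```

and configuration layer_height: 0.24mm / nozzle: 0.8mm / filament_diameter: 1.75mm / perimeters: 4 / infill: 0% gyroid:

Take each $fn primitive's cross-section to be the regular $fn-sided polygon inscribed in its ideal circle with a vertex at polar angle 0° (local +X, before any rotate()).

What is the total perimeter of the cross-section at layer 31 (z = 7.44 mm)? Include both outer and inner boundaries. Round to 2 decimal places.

At z = 7.44 mm: the cube is present — its section is the full 14.5×20 rectangle (perimeter 69.00 mm); the r=5 cylinder at (15, 9.5) contributes a regular 24-gon of circumradius 5 (perimeter = 2·24·5.000·sin(180°/24) = 31.33 mm); Merging all regions: the regions partially overlap (shared area 33.86 mm²), so the edge portions inside another operand are dropped and the merged outline is re-measured after clipping — boundary = 75.80 mm. Overall, the cross-section is a single solid region. Total boundary length (outer) = 75.80 mm.

75.80 mm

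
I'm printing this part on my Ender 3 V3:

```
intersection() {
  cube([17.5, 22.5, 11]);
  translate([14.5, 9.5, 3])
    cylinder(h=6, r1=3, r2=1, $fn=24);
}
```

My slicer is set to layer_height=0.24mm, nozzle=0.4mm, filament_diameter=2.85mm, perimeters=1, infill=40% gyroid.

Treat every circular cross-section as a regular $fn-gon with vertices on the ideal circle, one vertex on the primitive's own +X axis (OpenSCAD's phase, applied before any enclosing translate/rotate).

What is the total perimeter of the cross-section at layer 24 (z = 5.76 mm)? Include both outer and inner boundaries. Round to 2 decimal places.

13.03 mm

At z = 5.76 mm: the cube (footprint 17.5×22.5) is included at this height (perimeter 80.00 mm); the cone at (14.5, 9.5) contributes a regular 24-gon of circumradius 2.080 (interpolated between r1=3 and r2=1 at t=0.460) (perimeter = 2·24·2.080·sin(180°/24) = 13.03 mm); After intersecting: the cone at (14.5, 9.5) lies inside the 17.5×22.5 cube, so the common part is the cone at (14.5, 9.5) itself — boundary = 13.03 mm. Overall, the cross-section is a single solid region. Total boundary length (outer) = 13.03 mm.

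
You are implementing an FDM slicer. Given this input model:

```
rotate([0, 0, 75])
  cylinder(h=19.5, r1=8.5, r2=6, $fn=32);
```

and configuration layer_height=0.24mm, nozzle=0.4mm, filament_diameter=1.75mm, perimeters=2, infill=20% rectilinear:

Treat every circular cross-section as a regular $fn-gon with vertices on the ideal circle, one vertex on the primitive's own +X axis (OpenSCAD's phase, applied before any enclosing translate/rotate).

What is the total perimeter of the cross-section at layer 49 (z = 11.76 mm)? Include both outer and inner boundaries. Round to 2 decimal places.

43.86 mm

At z = 11.76 mm: the cone contributes a regular 32-gon of circumradius 6.992 (interpolated between r1=8.5 and r2=6 at t=0.603) (perimeter = 2·32·6.992·sin(180°/32) = 43.86 mm); (whole slice rotated 75° about Z — lengths, areas and connectivity unchanged). Overall, the cross-section is a single solid region. Total boundary length (outer) = 43.86 mm.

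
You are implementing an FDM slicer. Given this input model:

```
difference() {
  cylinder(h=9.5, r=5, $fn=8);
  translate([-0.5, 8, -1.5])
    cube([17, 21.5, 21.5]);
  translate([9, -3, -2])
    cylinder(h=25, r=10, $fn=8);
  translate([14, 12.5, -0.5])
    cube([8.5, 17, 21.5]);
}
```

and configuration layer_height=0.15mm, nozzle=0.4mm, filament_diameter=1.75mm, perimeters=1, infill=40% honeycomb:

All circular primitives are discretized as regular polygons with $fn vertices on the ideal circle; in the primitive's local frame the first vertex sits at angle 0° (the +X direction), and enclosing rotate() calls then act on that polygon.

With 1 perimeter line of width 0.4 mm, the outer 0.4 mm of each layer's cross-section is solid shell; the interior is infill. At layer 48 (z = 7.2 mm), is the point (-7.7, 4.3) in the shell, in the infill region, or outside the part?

outside

At z = 7.2 mm: the r=5 cylinder gives a regular 8-gon of circumradius 5 (constant along its height); the cube at (-0.5, 8) is present — its section is the full 17×21.5 rectangle; the cylinder at (9, -3): section is a regular 8-gon, circumradius r=10; the 8.5×17 cube at (14, 12.5) contributes its full rectangle; Taking the first minus the rest: starting from the r=5 cylinder, the 17×21.5 cube at (-0.5, 8) misses the remaining region (no effect); the r=10 cylinder at (9, -3) partially overlaps it — only the 32.20 mm² overlap (of its 282.84 mm²) is removed, clipping the outline; the 8.5×17 cube at (14, 12.5) misses the remaining region (no effect) — 1 connected region. Overall, the cross-section is a single solid region. The nearest boundary edge runs (-5.00, 0.00)→(-3.54, 3.54); distance from the point to it = 4.14 mm. The point is not inside any of the regions above, so it lies outside the cross-section (4.14 mm from the nearest boundary).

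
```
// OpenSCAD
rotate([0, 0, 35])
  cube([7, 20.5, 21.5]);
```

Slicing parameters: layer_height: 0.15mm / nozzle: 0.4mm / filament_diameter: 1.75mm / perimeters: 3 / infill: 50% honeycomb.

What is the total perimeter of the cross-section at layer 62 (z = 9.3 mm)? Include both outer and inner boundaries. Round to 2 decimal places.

At z = 9.3 mm: the cube (footprint 7×20.5) is included at this height (perimeter 55.00 mm); (whole slice rotated 35° about Z — lengths, areas and connectivity unchanged). Overall, the cross-section is a single solid region. Total boundary length (outer) = 55.00 mm.

55.00 mm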